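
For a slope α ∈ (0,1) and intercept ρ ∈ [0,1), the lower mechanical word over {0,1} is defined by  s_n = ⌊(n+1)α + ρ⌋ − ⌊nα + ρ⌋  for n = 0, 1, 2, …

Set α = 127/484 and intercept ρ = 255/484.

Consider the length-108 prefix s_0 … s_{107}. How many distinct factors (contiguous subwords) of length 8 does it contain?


t_n = ⌊(n·127+255)/484⌋ for n = 0 … 108:
  n=0…9: ⌊255/484⌋=0 ⌊382/484⌋=0 ⌊509/484⌋=1 ⌊636/484⌋=1 ⌊763/484⌋=1 ⌊890/484⌋=1 ⌊1017/484⌋=2 ⌊1144/484⌋=2 ⌊1271/484⌋=2 ⌊1398/484⌋=2
  n=10…19: ⌊1525/484⌋=3 ⌊1652/484⌋=3 ⌊1779/484⌋=3 ⌊1906/484⌋=3 ⌊2033/484⌋=4 ⌊2160/484⌋=4 ⌊2287/484⌋=4 ⌊2414/484⌋=4 ⌊2541/484⌋=5 ⌊2668/484⌋=5
  n=20…29: ⌊2795/484⌋=5 ⌊2922/484⌋=6 ⌊3049/484⌋=6 ⌊3176/484⌋=6 ⌊3303/484⌋=6 ⌊3430/484⌋=7 ⌊3557/484⌋=7 ⌊3684/484⌋=7 ⌊3811/484⌋=7 ⌊3938/484⌋=8
  n=30…39: ⌊4065/484⌋=8 ⌊4192/484⌋=8 ⌊4319/484⌋=8 ⌊4446/484⌋=9 ⌊4573/484⌋=9 ⌊4700/484⌋=9 ⌊4827/484⌋=9 ⌊4954/484⌋=10 ⌊5081/484⌋=10 ⌊5208/484⌋=10
  n=40…49: ⌊5335/484⌋=11 ⌊5462/484⌋=11 ⌊5589/484⌋=11 ⌊5716/484⌋=11 ⌊5843/484⌋=12 ⌊5970/484⌋=12 ⌊6097/484⌋=12 ⌊6224/484⌋=12 ⌊6351/484⌋=13 ⌊6478/484⌋=13
  n=50…59: ⌊6605/484⌋=13 ⌊6732/484⌋=13 ⌊6859/484⌋=14 ⌊6986/484⌋=14 ⌊7113/484⌋=14 ⌊7240/484⌋=14 ⌊7367/484⌋=15 ⌊7494/484⌋=15 ⌊7621/484⌋=15 ⌊7748/484⌋=16
  n=60…69: ⌊7875/484⌋=16 ⌊8002/484⌋=16 ⌊8129/484⌋=16 ⌊8256/484⌋=17 ⌊8383/484⌋=17 ⌊8510/484⌋=17 ⌊8637/484⌋=17 ⌊8764/484⌋=18 ⌊8891/484⌋=18 ⌊9018/484⌋=18
  n=70…79: ⌊9145/484⌋=18 ⌊9272/484⌋=19 ⌊9399/484⌋=19 ⌊9526/484⌋=19 ⌊9653/484⌋=19 ⌊9780/484⌋=20 ⌊9907/484⌋=20 ⌊10034/484⌋=20 ⌊10161/484⌋=20 ⌊10288/484⌋=21
  n=80…89: ⌊10415/484⌋=21 ⌊10542/484⌋=21 ⌊10669/484⌋=22 ⌊10796/484⌋=22 ⌊10923/484⌋=22 ⌊11050/484⌋=22 ⌊11177/484⌋=23 ⌊11304/484⌋=23 ⌊11431/484⌋=23 ⌊11558/484⌋=23
  n=90…99: ⌊11685/484⌋=24 ⌊11812/484⌋=24 ⌊11939/484⌋=24 ⌊12066/484⌋=24 ⌊12193/484⌋=25 ⌊12320/484⌋=25 ⌊12447/484⌋=25 ⌊12574/484⌋=25 ⌊12701/484⌋=26 ⌊12828/484⌋=26
  n=100…108: ⌊12955/484⌋=26 ⌊13082/484⌋=27 ⌊13209/484⌋=27 ⌊13336/484⌋=27 ⌊13463/484⌋=27 ⌊13590/484⌋=28 ⌊13717/484⌋=28 ⌊13844/484⌋=28 ⌊13971/484⌋=28
s_n = t_(n+1) − t_n for n = 0 … 107 gives
prefix = 010001000100010001001000100010001000100100010001000100010010001000100010001000100100010001000100010010001000
slide a length-8 window over [0..7] … [100..107] (101 windows); first occurrence of each distinct factor:
  [  0..  7] 01000100
  [  1..  8] 10001000
  [  2..  9] 00010001
  [  3.. 10] 00100010
  [ 13.. 20] 10001001
  [ 14.. 21] 00010010
  [ 15.. 22] 00100100
  [ 16.. 23] 01001000
  [ 17.. 24] 10010001
  (the other 92 windows repeat one of these)
distinct factors: {00010001, 00010010, 00100010, 00100100, 01000100, 01001000, 10001000, 10001001, 10010001}
count = 9  (Sturmian bound for length 8 is 9)

9


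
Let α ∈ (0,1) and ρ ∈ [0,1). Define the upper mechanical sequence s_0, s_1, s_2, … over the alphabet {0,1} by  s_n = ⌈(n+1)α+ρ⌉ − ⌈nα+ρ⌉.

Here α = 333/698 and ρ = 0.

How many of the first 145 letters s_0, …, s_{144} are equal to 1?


70

#1s = Σ_{n=0}^{144} s_n = Σ_{n=0}^{144} (⌈(n+1)α+ρ⌉ − ⌈nα+ρ⌉)
the sum telescopes: every ⌈nα+ρ⌉ with 0 < n < 145 appears once with + and once with −, leaving ⌈145α+ρ⌉ − ⌈0·α+ρ⌉
145α + ρ = (145·333) / 698 = 48285/698
ρ = 0/698
⌈48285/698⌉ = 70,  ⌈0/698⌉ = 0
#1s = 70 − 0 = 70


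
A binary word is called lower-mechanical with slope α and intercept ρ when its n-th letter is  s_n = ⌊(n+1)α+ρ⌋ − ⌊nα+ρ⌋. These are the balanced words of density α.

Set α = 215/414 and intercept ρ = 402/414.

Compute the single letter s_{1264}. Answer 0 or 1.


0

(n+1)α + ρ = (1265·215 + 402) / 414 = 272377/414
nα + ρ     = (1264·215 + 402) / 414 = 272162/414
⌊272377/414⌋ = 657,  ⌊272162/414⌋ = 657
s_{1264} = 657 − 657 = 0


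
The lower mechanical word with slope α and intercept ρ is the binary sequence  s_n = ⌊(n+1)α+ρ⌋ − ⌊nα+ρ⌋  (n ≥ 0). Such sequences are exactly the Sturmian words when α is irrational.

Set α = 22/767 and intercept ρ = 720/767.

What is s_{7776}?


(n+1)α + ρ = (7777·22 + 720) / 767 = 171814/767
nα + ρ     = (7776·22 + 720) / 767 = 171792/767
⌊171814/767⌋ = 224,  ⌊171792/767⌋ = 223
s_{7776} = 224 − 223 = 1

1


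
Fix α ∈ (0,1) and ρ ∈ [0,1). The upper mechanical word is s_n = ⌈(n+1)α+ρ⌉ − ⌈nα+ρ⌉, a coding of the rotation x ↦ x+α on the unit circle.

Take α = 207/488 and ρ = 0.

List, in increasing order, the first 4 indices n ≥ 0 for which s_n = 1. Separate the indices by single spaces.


n=0: ⌈207/488⌉−⌈0/488⌉ = 1−0 = 1  ← one
n=1: ⌈414/488⌉−⌈207/488⌉ = 1−1 = 0
n=2: ⌈621/488⌉−⌈414/488⌉ = 2−1 = 1  ← one
n=3: ⌈828/488⌉−⌈621/488⌉ = 2−2 = 0
n=4: ⌈1035/488⌉−⌈828/488⌉ = 3−2 = 1  ← one
n=5: ⌈1242/488⌉−⌈1035/488⌉ = 3−3 = 0
n=6: ⌈1449/488⌉−⌈1242/488⌉ = 3−3 = 0
n=7: ⌈1656/488⌉−⌈1449/488⌉ = 4−3 = 1  ← one
positions of the first 4 ones: 0 2 4 7

0 2 4 7


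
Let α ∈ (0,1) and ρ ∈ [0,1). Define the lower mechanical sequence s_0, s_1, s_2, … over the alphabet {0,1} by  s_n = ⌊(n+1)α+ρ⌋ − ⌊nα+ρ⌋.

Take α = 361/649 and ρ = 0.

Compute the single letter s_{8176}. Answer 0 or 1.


1

(n+1)α + ρ = (8177·361) / 649 = 2951897/649
nα + ρ     = (8176·361) / 649 = 2951536/649
⌊2951897/649⌋ = 4548,  ⌊2951536/649⌋ = 4547
s_{8176} = 4548 − 4547 = 1


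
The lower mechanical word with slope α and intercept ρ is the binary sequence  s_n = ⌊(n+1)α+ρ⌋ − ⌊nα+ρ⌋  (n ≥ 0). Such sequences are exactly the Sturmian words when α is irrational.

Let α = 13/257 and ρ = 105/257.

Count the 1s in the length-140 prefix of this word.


7

#1s = Σ_{n=0}^{139} s_n = Σ_{n=0}^{139} (⌊(n+1)α+ρ⌋ − ⌊nα+ρ⌋)
the sum telescopes: every ⌊nα+ρ⌋ with 0 < n < 140 appears once with + and once with −, leaving ⌊140α+ρ⌋ − ⌊0·α+ρ⌋
140α + ρ = (140·13 + 105) / 257 = 1925/257
ρ = 105/257
⌊1925/257⌋ = 7,  ⌊105/257⌋ = 0
#1s = 7 − 0 = 7


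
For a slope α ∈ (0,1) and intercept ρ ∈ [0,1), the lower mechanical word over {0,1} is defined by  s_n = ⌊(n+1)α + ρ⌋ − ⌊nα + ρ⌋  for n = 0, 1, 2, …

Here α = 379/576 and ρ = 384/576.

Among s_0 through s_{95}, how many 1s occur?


#1s = Σ_{n=0}^{95} s_n = Σ_{n=0}^{95} (⌊(n+1)α+ρ⌋ − ⌊nα+ρ⌋)
the sum telescopes: every ⌊nα+ρ⌋ with 0 < n < 96 appears once with + and once with −, leaving ⌊96α+ρ⌋ − ⌊0·α+ρ⌋
96α + ρ = (96·379 + 384) / 576 = 36768/576
ρ = 384/576
⌊36768/576⌋ = 63,  ⌊384/576⌋ = 0
#1s = 63 − 0 = 63

63


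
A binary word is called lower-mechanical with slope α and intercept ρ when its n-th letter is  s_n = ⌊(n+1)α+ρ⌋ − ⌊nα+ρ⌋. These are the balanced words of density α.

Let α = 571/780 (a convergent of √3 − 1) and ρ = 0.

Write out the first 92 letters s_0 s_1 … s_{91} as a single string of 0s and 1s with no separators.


n=0: ⌊(1·571)/780⌋ − ⌊(0·571)/780⌋ = ⌊571/780⌋ − ⌊0/780⌋ = 0 − 0 = 0
n=1: ⌊(2·571)/780⌋ − ⌊(1·571)/780⌋ = ⌊1142/780⌋ − ⌊571/780⌋ = 1 − 0 = 1
n=2: ⌊(3·571)/780⌋ − ⌊(2·571)/780⌋ = ⌊1713/780⌋ − ⌊1142/780⌋ = 2 − 1 = 1
n=3: ⌊(4·571)/780⌋ − ⌊(3·571)/780⌋ = ⌊2284/780⌋ − ⌊1713/780⌋ = 2 − 2 = 0
n=4: ⌊(5·571)/780⌋ − ⌊(4·571)/780⌋ = ⌊2855/780⌋ − ⌊2284/780⌋ = 3 − 2 = 1
n=5: ⌊(6·571)/780⌋ − ⌊(5·571)/780⌋ = ⌊3426/780⌋ − ⌊2855/780⌋ = 4 − 3 = 1
n=6: ⌊(7·571)/780⌋ − ⌊(6·571)/780⌋ = ⌊3997/780⌋ − ⌊3426/780⌋ = 5 − 4 = 1
n=7: ⌊(8·571)/780⌋ − ⌊(7·571)/780⌋ = ⌊4568/780⌋ − ⌊3997/780⌋ = 5 − 5 = 0
n=8: ⌊(9·571)/780⌋ − ⌊(8·571)/780⌋ = ⌊5139/780⌋ − ⌊4568/780⌋ = 6 − 5 = 1
n=9: ⌊(10·571)/780⌋ − ⌊(9·571)/780⌋ = ⌊5710/780⌋ − ⌊5139/780⌋ = 7 − 6 = 1
n=10: ⌊(11·571)/780⌋ − ⌊(10·571)/780⌋ = ⌊6281/780⌋ − ⌊5710/780⌋ = 8 − 7 = 1
n=11: ⌊(12·571)/780⌋ − ⌊(11·571)/780⌋ = ⌊6852/780⌋ − ⌊6281/780⌋ = 8 − 8 = 0
n=12: ⌊(13·571)/780⌋ − ⌊(12·571)/780⌋ = ⌊7423/780⌋ − ⌊6852/780⌋ = 9 − 8 = 1
n=13: ⌊(14·571)/780⌋ − ⌊(13·571)/780⌋ = ⌊7994/780⌋ − ⌊7423/780⌋ = 10 − 9 = 1
n=14: ⌊(15·571)/780⌋ − ⌊(14·571)/780⌋ = ⌊8565/780⌋ − ⌊7994/780⌋ = 10 − 10 = 0
n=15: ⌊(16·571)/780⌋ − ⌊(15·571)/780⌋ = ⌊9136/780⌋ − ⌊8565/780⌋ = 11 − 10 = 1
n=16: ⌊(17·571)/780⌋ − ⌊(16·571)/780⌋ = ⌊9707/780⌋ − ⌊9136/780⌋ = 12 − 11 = 1
n=17: ⌊(18·571)/780⌋ − ⌊(17·571)/780⌋ = ⌊10278/780⌋ − ⌊9707/780⌋ = 13 − 12 = 1
n=18: ⌊(19·571)/780⌋ − ⌊(18·571)/780⌋ = ⌊10849/780⌋ − ⌊10278/780⌋ = 13 − 13 = 0
n=19: ⌊(20·571)/780⌋ − ⌊(19·571)/780⌋ = ⌊11420/780⌋ − ⌊10849/780⌋ = 14 − 13 = 1
n=20: ⌊(21·571)/780⌋ − ⌊(20·571)/780⌋ = ⌊11991/780⌋ − ⌊11420/780⌋ = 15 − 14 = 1
n=21: ⌊(22·571)/780⌋ − ⌊(21·571)/780⌋ = ⌊12562/780⌋ − ⌊11991/780⌋ = 16 − 15 = 1
n=22: ⌊(23·571)/780⌋ − ⌊(22·571)/780⌋ = ⌊13133/780⌋ − ⌊12562/780⌋ = 16 − 16 = 0
n=23: ⌊(24·571)/780⌋ − ⌊(23·571)/780⌋ = ⌊13704/780⌋ − ⌊13133/780⌋ = 17 − 16 = 1
n=24: ⌊(25·571)/780⌋ − ⌊(24·571)/780⌋ = ⌊14275/780⌋ − ⌊13704/780⌋ = 18 − 17 = 1
n=25: ⌊(26·571)/780⌋ − ⌊(25·571)/780⌋ = ⌊14846/780⌋ − ⌊14275/780⌋ = 19 − 18 = 1
n=26: ⌊(27·571)/780⌋ − ⌊(26·571)/780⌋ = ⌊15417/780⌋ − ⌊14846/780⌋ = 19 − 19 = 0
n=27: ⌊(28·571)/780⌋ − ⌊(27·571)/780⌋ = ⌊15988/780⌋ − ⌊15417/780⌋ = 20 − 19 = 1
n=28: ⌊(29·571)/780⌋ − ⌊(28·571)/780⌋ = ⌊16559/780⌋ − ⌊15988/780⌋ = 21 − 20 = 1
n=29: ⌊(30·571)/780⌋ − ⌊(29·571)/780⌋ = ⌊17130/780⌋ − ⌊16559/780⌋ = 21 − 21 = 0
n=30: ⌊(31·571)/780⌋ − ⌊(30·571)/780⌋ = ⌊17701/780⌋ − ⌊17130/780⌋ = 22 − 21 = 1
n=31: ⌊(32·571)/780⌋ − ⌊(31·571)/780⌋ = ⌊18272/780⌋ − ⌊17701/780⌋ = 23 − 22 = 1
n=32: ⌊(33·571)/780⌋ − ⌊(32·571)/780⌋ = ⌊18843/780⌋ − ⌊18272/780⌋ = 24 − 23 = 1
n=33: ⌊(34·571)/780⌋ − ⌊(33·571)/780⌋ = ⌊19414/780⌋ − ⌊18843/780⌋ = 24 − 24 = 0
n=34: ⌊(35·571)/780⌋ − ⌊(34·571)/780⌋ = ⌊19985/780⌋ − ⌊19414/780⌋ = 25 − 24 = 1
n=35: ⌊(36·571)/780⌋ − ⌊(35·571)/780⌋ = ⌊20556/780⌋ − ⌊19985/780⌋ = 26 − 25 = 1
n=36: ⌊(37·571)/780⌋ − ⌊(36·571)/780⌋ = ⌊21127/780⌋ − ⌊20556/780⌋ = 27 − 26 = 1
n=37: ⌊(38·571)/780⌋ − ⌊(37·571)/780⌋ = ⌊21698/780⌋ − ⌊21127/780⌋ = 27 − 27 = 0
n=38: ⌊(39·571)/780⌋ − ⌊(38·571)/780⌋ = ⌊22269/780⌋ − ⌊21698/780⌋ = 28 − 27 = 1
n=39: ⌊(40·571)/780⌋ − ⌊(39·571)/780⌋ = ⌊22840/780⌋ − ⌊22269/780⌋ = 29 − 28 = 1
n=40: ⌊(41·571)/780⌋ − ⌊(40·571)/780⌋ = ⌊23411/780⌋ − ⌊22840/780⌋ = 30 − 29 = 1
n=41: ⌊(42·571)/780⌋ − ⌊(41·571)/780⌋ = ⌊23982/780⌋ − ⌊23411/780⌋ = 30 − 30 = 0
n=42: ⌊(43·571)/780⌋ − ⌊(42·571)/780⌋ = ⌊24553/780⌋ − ⌊23982/780⌋ = 31 − 30 = 1
n=43: ⌊(44·571)/780⌋ − ⌊(43·571)/780⌋ = ⌊25124/780⌋ − ⌊24553/780⌋ = 32 − 31 = 1
n=44: ⌊(45·571)/780⌋ − ⌊(44·571)/780⌋ = ⌊25695/780⌋ − ⌊25124/780⌋ = 32 − 32 = 0
n=45: ⌊(46·571)/780⌋ − ⌊(45·571)/780⌋ = ⌊26266/780⌋ − ⌊25695/780⌋ = 33 − 32 = 1
n=46: ⌊(47·571)/780⌋ − ⌊(46·571)/780⌋ = ⌊26837/780⌋ − ⌊26266/780⌋ = 34 − 33 = 1
n=47: ⌊(48·571)/780⌋ − ⌊(47·571)/780⌋ = ⌊27408/780⌋ − ⌊26837/780⌋ = 35 − 34 = 1
n=48: ⌊(49·571)/780⌋ − ⌊(48·571)/780⌋ = ⌊27979/780⌋ − ⌊27408/780⌋ = 35 − 35 = 0
n=49: ⌊(50·571)/780⌋ − ⌊(49·571)/780⌋ = ⌊28550/780⌋ − ⌊27979/780⌋ = 36 − 35 = 1
n=50: ⌊(51·571)/780⌋ − ⌊(50·571)/780⌋ = ⌊29121/780⌋ − ⌊28550/780⌋ = 37 − 36 = 1
n=51: ⌊(52·571)/780⌋ − ⌊(51·571)/780⌋ = ⌊29692/780⌋ − ⌊29121/780⌋ = 38 − 37 = 1
n=52: ⌊(53·571)/780⌋ − ⌊(52·571)/780⌋ = ⌊30263/780⌋ − ⌊29692/780⌋ = 38 − 38 = 0
n=53: ⌊(54·571)/780⌋ − ⌊(53·571)/780⌋ = ⌊30834/780⌋ − ⌊30263/780⌋ = 39 − 38 = 1
n=54: ⌊(55·571)/780⌋ − ⌊(54·571)/780⌋ = ⌊31405/780⌋ − ⌊30834/780⌋ = 40 − 39 = 1
n=55: ⌊(56·571)/780⌋ − ⌊(55·571)/780⌋ = ⌊31976/780⌋ − ⌊31405/780⌋ = 40 − 40 = 0
n=56: ⌊(57·571)/780⌋ − ⌊(56·571)/780⌋ = ⌊32547/780⌋ − ⌊31976/780⌋ = 41 − 40 = 1
n=57: ⌊(58·571)/780⌋ − ⌊(57·571)/780⌋ = ⌊33118/780⌋ − ⌊32547/780⌋ = 42 − 41 = 1
n=58: ⌊(59·571)/780⌋ − ⌊(58·571)/780⌋ = ⌊33689/780⌋ − ⌊33118/780⌋ = 43 − 42 = 1
n=59: ⌊(60·571)/780⌋ − ⌊(59·571)/780⌋ = ⌊34260/780⌋ − ⌊33689/780⌋ = 43 − 43 = 0
n=60: ⌊(61·571)/780⌋ − ⌊(60·571)/780⌋ = ⌊34831/780⌋ − ⌊34260/780⌋ = 44 − 43 = 1
n=61: ⌊(62·571)/780⌋ − ⌊(61·571)/780⌋ = ⌊35402/780⌋ − ⌊34831/780⌋ = 45 − 44 = 1
n=62: ⌊(63·571)/780⌋ − ⌊(62·571)/780⌋ = ⌊35973/780⌋ − ⌊35402/780⌋ = 46 − 45 = 1
n=63: ⌊(64·571)/780⌋ − ⌊(63·571)/780⌋ = ⌊36544/780⌋ − ⌊35973/780⌋ = 46 − 46 = 0
n=64: ⌊(65·571)/780⌋ − ⌊(64·571)/780⌋ = ⌊37115/780⌋ − ⌊36544/780⌋ = 47 − 46 = 1
n=65: ⌊(66·571)/780⌋ − ⌊(65·571)/780⌋ = ⌊37686/780⌋ − ⌊37115/780⌋ = 48 − 47 = 1
n=66: ⌊(67·571)/780⌋ − ⌊(66·571)/780⌋ = ⌊38257/780⌋ − ⌊37686/780⌋ = 49 − 48 = 1
n=67: ⌊(68·571)/780⌋ − ⌊(67·571)/780⌋ = ⌊38828/780⌋ − ⌊38257/780⌋ = 49 − 49 = 0
n=68: ⌊(69·571)/780⌋ − ⌊(68·571)/780⌋ = ⌊39399/780⌋ − ⌊38828/780⌋ = 50 − 49 = 1
n=69: ⌊(70·571)/780⌋ − ⌊(69·571)/780⌋ = ⌊39970/780⌋ − ⌊39399/780⌋ = 51 − 50 = 1
n=70: ⌊(71·571)/780⌋ − ⌊(70·571)/780⌋ = ⌊40541/780⌋ − ⌊39970/780⌋ = 51 − 51 = 0
n=71: ⌊(72·571)/780⌋ − ⌊(71·571)/780⌋ = ⌊41112/780⌋ − ⌊40541/780⌋ = 52 − 51 = 1
n=72: ⌊(73·571)/780⌋ − ⌊(72·571)/780⌋ = ⌊41683/780⌋ − ⌊41112/780⌋ = 53 − 52 = 1
n=73: ⌊(74·571)/780⌋ − ⌊(73·571)/780⌋ = ⌊42254/780⌋ − ⌊41683/780⌋ = 54 − 53 = 1
n=74: ⌊(75·571)/780⌋ − ⌊(74·571)/780⌋ = ⌊42825/780⌋ − ⌊42254/780⌋ = 54 − 54 = 0
n=75: ⌊(76·571)/780⌋ − ⌊(75·571)/780⌋ = ⌊43396/780⌋ − ⌊42825/780⌋ = 55 − 54 = 1
n=76: ⌊(77·571)/780⌋ − ⌊(76·571)/780⌋ = ⌊43967/780⌋ − ⌊43396/780⌋ = 56 − 55 = 1
n=77: ⌊(78·571)/780⌋ − ⌊(77·571)/780⌋ = ⌊44538/780⌋ − ⌊43967/780⌋ = 57 − 56 = 1
n=78: ⌊(79·571)/780⌋ − ⌊(78·571)/780⌋ = ⌊45109/780⌋ − ⌊44538/780⌋ = 57 − 57 = 0
n=79: ⌊(80·571)/780⌋ − ⌊(79·571)/780⌋ = ⌊45680/780⌋ − ⌊45109/780⌋ = 58 − 57 = 1
n=80: ⌊(81·571)/780⌋ − ⌊(80·571)/780⌋ = ⌊46251/780⌋ − ⌊45680/780⌋ = 59 − 58 = 1
n=81: ⌊(82·571)/780⌋ − ⌊(81·571)/780⌋ = ⌊46822/780⌋ − ⌊46251/780⌋ = 60 − 59 = 1
n=82: ⌊(83·571)/780⌋ − ⌊(82·571)/780⌋ = ⌊47393/780⌋ − ⌊46822/780⌋ = 60 − 60 = 0
n=83: ⌊(84·571)/780⌋ − ⌊(83·571)/780⌋ = ⌊47964/780⌋ − ⌊47393/780⌋ = 61 − 60 = 1
n=84: ⌊(85·571)/780⌋ − ⌊(84·571)/780⌋ = ⌊48535/780⌋ − ⌊47964/780⌋ = 62 − 61 = 1
n=85: ⌊(86·571)/780⌋ − ⌊(85·571)/780⌋ = ⌊49106/780⌋ − ⌊48535/780⌋ = 62 − 62 = 0
n=86: ⌊(87·571)/780⌋ − ⌊(86·571)/780⌋ = ⌊49677/780⌋ − ⌊49106/780⌋ = 63 − 62 = 1
n=87: ⌊(88·571)/780⌋ − ⌊(87·571)/780⌋ = ⌊50248/780⌋ − ⌊49677/780⌋ = 64 − 63 = 1
n=88: ⌊(89·571)/780⌋ − ⌊(88·571)/780⌋ = ⌊50819/780⌋ − ⌊50248/780⌋ = 65 − 64 = 1
n=89: ⌊(90·571)/780⌋ − ⌊(89·571)/780⌋ = ⌊51390/780⌋ − ⌊50819/780⌋ = 65 − 65 = 0
n=90: ⌊(91·571)/780⌋ − ⌊(90·571)/780⌋ = ⌊51961/780⌋ − ⌊51390/780⌋ = 66 − 65 = 1
n=91: ⌊(92·571)/780⌋ − ⌊(91·571)/780⌋ = ⌊52532/780⌋ − ⌊51961/780⌋ = 67 − 66 = 1

01101110111011011101110111011011101110111011011101110110111011101110110111011101110110111011


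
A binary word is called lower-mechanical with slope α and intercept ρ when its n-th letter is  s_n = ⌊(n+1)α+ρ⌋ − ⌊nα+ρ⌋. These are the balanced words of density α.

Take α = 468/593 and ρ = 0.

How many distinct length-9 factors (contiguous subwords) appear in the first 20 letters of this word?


t_n = ⌊(n·468)/593⌋ for n = 0 … 20:
  n=0…9: ⌊0/593⌋=0 ⌊468/593⌋=0 ⌊936/593⌋=1 ⌊1404/593⌋=2 ⌊1872/593⌋=3 ⌊2340/593⌋=3 ⌊2808/593⌋=4 ⌊3276/593⌋=5 ⌊3744/593⌋=6 ⌊4212/593⌋=7
  n=10…19: ⌊4680/593⌋=7 ⌊5148/593⌋=8 ⌊5616/593⌋=9 ⌊6084/593⌋=10 ⌊6552/593⌋=11 ⌊7020/593⌋=11 ⌊7488/593⌋=12 ⌊7956/593⌋=13 ⌊8424/593⌋=14 ⌊8892/593⌋=14
  n=20: ⌊9360/593⌋=15
s_n = t_(n+1) − t_n for n = 0 … 19 gives
prefix = 01110111101111011101
slide a length-9 window over [0..8] … [11..19] (12 windows); first occurrence of each distinct factor:
  [  0..  8] 011101111
  [  1..  9] 111011110
  [  2.. 10] 110111101
  [  3.. 11] 101111011
  [  4.. 12] 011110111
  [  5.. 13] 111101111
  [ 10.. 18] 111101110
  [ 11.. 19] 111011101
  (the other 4 windows repeat one of these)
distinct factors: {011101111, 011110111, 101111011, 110111101, 111011101, 111011110, 111101110, 111101111}
count = 8  (Sturmian bound for length 9 is 10)

8


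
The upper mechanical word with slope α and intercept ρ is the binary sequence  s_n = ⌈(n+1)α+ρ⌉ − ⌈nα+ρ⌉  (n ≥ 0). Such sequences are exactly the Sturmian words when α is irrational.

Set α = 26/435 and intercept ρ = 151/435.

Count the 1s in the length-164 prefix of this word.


10

#1s = Σ_{n=0}^{163} s_n = Σ_{n=0}^{163} (⌈(n+1)α+ρ⌉ − ⌈nα+ρ⌉)
the sum telescopes: every ⌈nα+ρ⌉ with 0 < n < 164 appears once with + and once with −, leaving ⌈164α+ρ⌉ − ⌈0·α+ρ⌉
164α + ρ = (164·26 + 151) / 435 = 4415/435
ρ = 151/435
⌈4415/435⌉ = 11,  ⌈151/435⌉ = 1
#1s = 11 − 1 = 10


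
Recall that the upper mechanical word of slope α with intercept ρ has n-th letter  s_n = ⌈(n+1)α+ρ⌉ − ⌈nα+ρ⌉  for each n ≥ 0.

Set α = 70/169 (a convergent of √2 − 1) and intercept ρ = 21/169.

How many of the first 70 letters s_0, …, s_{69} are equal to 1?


29

#1s = Σ_{n=0}^{69} s_n = Σ_{n=0}^{69} (⌈(n+1)α+ρ⌉ − ⌈nα+ρ⌉)
the sum telescopes: every ⌈nα+ρ⌉ with 0 < n < 70 appears once with + and once with −, leaving ⌈70α+ρ⌉ − ⌈0·α+ρ⌉
70α + ρ = (70·70 + 21) / 169 = 4921/169
ρ = 21/169
⌈4921/169⌉ = 30,  ⌈21/169⌉ = 1
#1s = 30 − 1 = 29


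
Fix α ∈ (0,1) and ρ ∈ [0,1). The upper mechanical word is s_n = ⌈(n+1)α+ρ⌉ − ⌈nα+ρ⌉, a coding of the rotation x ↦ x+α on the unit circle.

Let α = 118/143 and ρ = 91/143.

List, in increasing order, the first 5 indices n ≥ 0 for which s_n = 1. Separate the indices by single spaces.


n=0: ⌈209/143⌉−⌈91/143⌉ = 2−1 = 1  ← one
n=1: ⌈327/143⌉−⌈209/143⌉ = 3−2 = 1  ← one
n=2: ⌈445/143⌉−⌈327/143⌉ = 4−3 = 1  ← one
n=3: ⌈563/143⌉−⌈445/143⌉ = 4−4 = 0
n=4: ⌈681/143⌉−⌈563/143⌉ = 5−4 = 1  ← one
n=5: ⌈799/143⌉−⌈681/143⌉ = 6−5 = 1  ← one
positions of the first 5 ones: 0 1 2 4 5

0 1 2 4 5


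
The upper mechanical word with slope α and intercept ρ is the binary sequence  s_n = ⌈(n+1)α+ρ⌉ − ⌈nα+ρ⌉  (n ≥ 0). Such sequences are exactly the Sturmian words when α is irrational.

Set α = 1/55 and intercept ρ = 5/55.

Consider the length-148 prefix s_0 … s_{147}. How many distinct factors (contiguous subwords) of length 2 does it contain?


t_n = ⌈(n·1+5)/55⌉ for n = 0 … 148:
  n=0…9: ⌈5/55⌉=1 ⌈6/55⌉=1 ⌈7/55⌉=1 ⌈8/55⌉=1 ⌈9/55⌉=1 ⌈10/55⌉=1 ⌈11/55⌉=1 ⌈12/55⌉=1 ⌈13/55⌉=1 ⌈14/55⌉=1
  n=10…19: ⌈15/55⌉=1 ⌈16/55⌉=1 ⌈17/55⌉=1 ⌈18/55⌉=1 ⌈19/55⌉=1 ⌈20/55⌉=1 ⌈21/55⌉=1 ⌈22/55⌉=1 ⌈23/55⌉=1 ⌈24/55⌉=1
  n=20…29: ⌈25/55⌉=1 ⌈26/55⌉=1 ⌈27/55⌉=1 ⌈28/55⌉=1 ⌈29/55⌉=1 ⌈30/55⌉=1 ⌈31/55⌉=1 ⌈32/55⌉=1 ⌈33/55⌉=1 ⌈34/55⌉=1
  n=30…39: ⌈35/55⌉=1 ⌈36/55⌉=1 ⌈37/55⌉=1 ⌈38/55⌉=1 ⌈39/55⌉=1 ⌈40/55⌉=1 ⌈41/55⌉=1 ⌈42/55⌉=1 ⌈43/55⌉=1 ⌈44/55⌉=1
  n=40…49: ⌈45/55⌉=1 ⌈46/55⌉=1 ⌈47/55⌉=1 ⌈48/55⌉=1 ⌈49/55⌉=1 ⌈50/55⌉=1 ⌈51/55⌉=1 ⌈52/55⌉=1 ⌈53/55⌉=1 ⌈54/55⌉=1
  n=50…59: ⌈55/55⌉=1 ⌈56/55⌉=2 ⌈57/55⌉=2 ⌈58/55⌉=2 ⌈59/55⌉=2 ⌈60/55⌉=2 ⌈61/55⌉=2 ⌈62/55⌉=2 ⌈63/55⌉=2 ⌈64/55⌉=2
  n=60…69: ⌈65/55⌉=2 ⌈66/55⌉=2 ⌈67/55⌉=2 ⌈68/55⌉=2 ⌈69/55⌉=2 ⌈70/55⌉=2 ⌈71/55⌉=2 ⌈72/55⌉=2 ⌈73/55⌉=2 ⌈74/55⌉=2
  n=70…79: ⌈75/55⌉=2 ⌈76/55⌉=2 ⌈77/55⌉=2 ⌈78/55⌉=2 ⌈79/55⌉=2 ⌈80/55⌉=2 ⌈81/55⌉=2 ⌈82/55⌉=2 ⌈83/55⌉=2 ⌈84/55⌉=2
  n=80…89: ⌈85/55⌉=2 ⌈86/55⌉=2 ⌈87/55⌉=2 ⌈88/55⌉=2 ⌈89/55⌉=2 ⌈90/55⌉=2 ⌈91/55⌉=2 ⌈92/55⌉=2 ⌈93/55⌉=2 ⌈94/55⌉=2
  n=90…99: ⌈95/55⌉=2 ⌈96/55⌉=2 ⌈97/55⌉=2 ⌈98/55⌉=2 ⌈99/55⌉=2 ⌈100/55⌉=2 ⌈101/55⌉=2 ⌈102/55⌉=2 ⌈103/55⌉=2 ⌈104/55⌉=2
  n=100…109: ⌈105/55⌉=2 ⌈106/55⌉=2 ⌈107/55⌉=2 ⌈108/55⌉=2 ⌈109/55⌉=2 ⌈110/55⌉=2 ⌈111/55⌉=3 ⌈112/55⌉=3 ⌈113/55⌉=3 ⌈114/55⌉=3
  n=110…119: ⌈115/55⌉=3 ⌈116/55⌉=3 ⌈117/55⌉=3 ⌈118/55⌉=3 ⌈119/55⌉=3 ⌈120/55⌉=3 ⌈121/55⌉=3 ⌈122/55⌉=3 ⌈123/55⌉=3 ⌈124/55⌉=3
  n=120…129: ⌈125/55⌉=3 ⌈126/55⌉=3 ⌈127/55⌉=3 ⌈128/55⌉=3 ⌈129/55⌉=3 ⌈130/55⌉=3 ⌈131/55⌉=3 ⌈132/55⌉=3 ⌈133/55⌉=3 ⌈134/55⌉=3
  n=130…139: ⌈135/55⌉=3 ⌈136/55⌉=3 ⌈137/55⌉=3 ⌈138/55⌉=3 ⌈139/55⌉=3 ⌈140/55⌉=3 ⌈141/55⌉=3 ⌈142/55⌉=3 ⌈143/55⌉=3 ⌈144/55⌉=3
  n=140…148: ⌈145/55⌉=3 ⌈146/55⌉=3 ⌈147/55⌉=3 ⌈148/55⌉=3 ⌈149/55⌉=3 ⌈150/55⌉=3 ⌈151/55⌉=3 ⌈152/55⌉=3 ⌈153/55⌉=3
s_n = t_(n+1) − t_n for n = 0 … 147 gives
prefix = 0000000000000000000000000000000000000000000000000010000000000000000000000000000000000000000000000000000001000000000000000000000000000000000000000000
slide a length-2 window over [0..1] … [146..147] (147 windows); first occurrence of each distinct factor:
  [  0..  1] 00
  [ 49.. 50] 01
  [ 50.. 51] 10
  (the other 144 windows repeat one of these)
distinct factors: {00, 01, 10}
count = 3  (Sturmian bound for length 2 is 3)

3


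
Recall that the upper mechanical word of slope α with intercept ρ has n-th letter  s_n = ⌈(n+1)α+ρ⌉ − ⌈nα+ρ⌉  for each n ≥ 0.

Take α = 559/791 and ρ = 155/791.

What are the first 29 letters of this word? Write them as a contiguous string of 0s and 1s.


n=0: ⌈(1·559+155)/791⌉ − ⌈(0·559+155)/791⌉ = ⌈714/791⌉ − ⌈155/791⌉ = 1 − 1 = 0
n=1: ⌈(2·559+155)/791⌉ − ⌈(1·559+155)/791⌉ = ⌈1273/791⌉ − ⌈714/791⌉ = 2 − 1 = 1
n=2: ⌈(3·559+155)/791⌉ − ⌈(2·559+155)/791⌉ = ⌈1832/791⌉ − ⌈1273/791⌉ = 3 − 2 = 1
n=3: ⌈(4·559+155)/791⌉ − ⌈(3·559+155)/791⌉ = ⌈2391/791⌉ − ⌈1832/791⌉ = 4 − 3 = 1
n=4: ⌈(5·559+155)/791⌉ − ⌈(4·559+155)/791⌉ = ⌈2950/791⌉ − ⌈2391/791⌉ = 4 − 4 = 0
n=5: ⌈(6·559+155)/791⌉ − ⌈(5·559+155)/791⌉ = ⌈3509/791⌉ − ⌈2950/791⌉ = 5 − 4 = 1
n=6: ⌈(7·559+155)/791⌉ − ⌈(6·559+155)/791⌉ = ⌈4068/791⌉ − ⌈3509/791⌉ = 6 − 5 = 1
n=7: ⌈(8·559+155)/791⌉ − ⌈(7·559+155)/791⌉ = ⌈4627/791⌉ − ⌈4068/791⌉ = 6 − 6 = 0
n=8: ⌈(9·559+155)/791⌉ − ⌈(8·559+155)/791⌉ = ⌈5186/791⌉ − ⌈4627/791⌉ = 7 − 6 = 1
n=9: ⌈(10·559+155)/791⌉ − ⌈(9·559+155)/791⌉ = ⌈5745/791⌉ − ⌈5186/791⌉ = 8 − 7 = 1
n=10: ⌈(11·559+155)/791⌉ − ⌈(10·559+155)/791⌉ = ⌈6304/791⌉ − ⌈5745/791⌉ = 8 − 8 = 0
n=11: ⌈(12·559+155)/791⌉ − ⌈(11·559+155)/791⌉ = ⌈6863/791⌉ − ⌈6304/791⌉ = 9 − 8 = 1
n=12: ⌈(13·559+155)/791⌉ − ⌈(12·559+155)/791⌉ = ⌈7422/791⌉ − ⌈6863/791⌉ = 10 − 9 = 1
n=13: ⌈(14·559+155)/791⌉ − ⌈(13·559+155)/791⌉ = ⌈7981/791⌉ − ⌈7422/791⌉ = 11 − 10 = 1
n=14: ⌈(15·559+155)/791⌉ − ⌈(14·559+155)/791⌉ = ⌈8540/791⌉ − ⌈7981/791⌉ = 11 − 11 = 0
n=15: ⌈(16·559+155)/791⌉ − ⌈(15·559+155)/791⌉ = ⌈9099/791⌉ − ⌈8540/791⌉ = 12 − 11 = 1
n=16: ⌈(17·559+155)/791⌉ − ⌈(16·559+155)/791⌉ = ⌈9658/791⌉ − ⌈9099/791⌉ = 13 − 12 = 1
n=17: ⌈(18·559+155)/791⌉ − ⌈(17·559+155)/791⌉ = ⌈10217/791⌉ − ⌈9658/791⌉ = 13 − 13 = 0
n=18: ⌈(19·559+155)/791⌉ − ⌈(18·559+155)/791⌉ = ⌈10776/791⌉ − ⌈10217/791⌉ = 14 − 13 = 1
n=19: ⌈(20·559+155)/791⌉ − ⌈(19·559+155)/791⌉ = ⌈11335/791⌉ − ⌈10776/791⌉ = 15 − 14 = 1
n=20: ⌈(21·559+155)/791⌉ − ⌈(20·559+155)/791⌉ = ⌈11894/791⌉ − ⌈11335/791⌉ = 16 − 15 = 1
n=21: ⌈(22·559+155)/791⌉ − ⌈(21·559+155)/791⌉ = ⌈12453/791⌉ − ⌈11894/791⌉ = 16 − 16 = 0
n=22: ⌈(23·559+155)/791⌉ − ⌈(22·559+155)/791⌉ = ⌈13012/791⌉ − ⌈12453/791⌉ = 17 − 16 = 1
n=23: ⌈(24·559+155)/791⌉ − ⌈(23·559+155)/791⌉ = ⌈13571/791⌉ − ⌈13012/791⌉ = 18 − 17 = 1
n=24: ⌈(25·559+155)/791⌉ − ⌈(24·559+155)/791⌉ = ⌈14130/791⌉ − ⌈13571/791⌉ = 18 − 18 = 0
n=25: ⌈(26·559+155)/791⌉ − ⌈(25·559+155)/791⌉ = ⌈14689/791⌉ − ⌈14130/791⌉ = 19 − 18 = 1
n=26: ⌈(27·559+155)/791⌉ − ⌈(26·559+155)/791⌉ = ⌈15248/791⌉ − ⌈14689/791⌉ = 20 − 19 = 1
n=27: ⌈(28·559+155)/791⌉ − ⌈(27·559+155)/791⌉ = ⌈15807/791⌉ − ⌈15248/791⌉ = 20 − 20 = 0
n=28: ⌈(29·559+155)/791⌉ − ⌈(28·559+155)/791⌉ = ⌈16366/791⌉ − ⌈15807/791⌉ = 21 − 20 = 1

01110110110111011011101101101


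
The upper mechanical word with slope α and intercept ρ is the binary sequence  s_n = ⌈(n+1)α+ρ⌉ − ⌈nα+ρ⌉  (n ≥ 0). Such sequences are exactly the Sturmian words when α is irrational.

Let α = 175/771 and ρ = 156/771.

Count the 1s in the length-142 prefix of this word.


32

#1s = Σ_{n=0}^{141} s_n = Σ_{n=0}^{141} (⌈(n+1)α+ρ⌉ − ⌈nα+ρ⌉)
the sum telescopes: every ⌈nα+ρ⌉ with 0 < n < 142 appears once with + and once with −, leaving ⌈142α+ρ⌉ − ⌈0·α+ρ⌉
142α + ρ = (142·175 + 156) / 771 = 25006/771
ρ = 156/771
⌈25006/771⌉ = 33,  ⌈156/771⌉ = 1
#1s = 33 − 1 = 32


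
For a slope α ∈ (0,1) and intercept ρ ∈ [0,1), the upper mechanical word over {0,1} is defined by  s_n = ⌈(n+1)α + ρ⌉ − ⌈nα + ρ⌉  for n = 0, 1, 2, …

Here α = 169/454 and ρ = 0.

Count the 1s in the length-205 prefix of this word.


#1s = Σ_{n=0}^{204} s_n = Σ_{n=0}^{204} (⌈(n+1)α+ρ⌉ − ⌈nα+ρ⌉)
the sum telescopes: every ⌈nα+ρ⌉ with 0 < n < 205 appears once with + and once with −, leaving ⌈205α+ρ⌉ − ⌈0·α+ρ⌉
205α + ρ = (205·169) / 454 = 34645/454
ρ = 0/454
⌈34645/454⌉ = 77,  ⌈0/454⌉ = 0
#1s = 77 − 0 = 77

77


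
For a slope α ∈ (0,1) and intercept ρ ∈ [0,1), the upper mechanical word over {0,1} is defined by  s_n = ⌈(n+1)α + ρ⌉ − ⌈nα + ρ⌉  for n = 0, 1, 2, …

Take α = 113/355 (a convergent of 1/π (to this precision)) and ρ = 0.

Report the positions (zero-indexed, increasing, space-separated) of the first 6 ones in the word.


n=0: ⌈113/355⌉−⌈0/355⌉ = 1−0 = 1  ← one
n=1: ⌈226/355⌉−⌈113/355⌉ = 1−1 = 0
n=2: ⌈339/355⌉−⌈226/355⌉ = 1−1 = 0
n=3: ⌈452/355⌉−⌈339/355⌉ = 2−1 = 1  ← one
n=4: ⌈565/355⌉−⌈452/355⌉ = 2−2 = 0
n=5: ⌈678/355⌉−⌈565/355⌉ = 2−2 = 0
n=6: ⌈791/355⌉−⌈678/355⌉ = 3−2 = 1  ← one
n=7: ⌈904/355⌉−⌈791/355⌉ = 3−3 = 0
n=8: ⌈1017/355⌉−⌈904/355⌉ = 3−3 = 0
n=9: ⌈1130/355⌉−⌈1017/355⌉ = 4−3 = 1  ← one
n=10: ⌈1243/355⌉−⌈1130/355⌉ = 4−4 = 0
n=11: ⌈1356/355⌉−⌈1243/355⌉ = 4−4 = 0
n=12: ⌈1469/355⌉−⌈1356/355⌉ = 5−4 = 1  ← one
n=13: ⌈1582/355⌉−⌈1469/355⌉ = 5−5 = 0
n=14: ⌈1695/355⌉−⌈1582/355⌉ = 5−5 = 0
n=15: ⌈1808/355⌉−⌈1695/355⌉ = 6−5 = 1  ← one
positions of the first 6 ones: 0 3 6 9 12 15

0 3 6 9 12 15


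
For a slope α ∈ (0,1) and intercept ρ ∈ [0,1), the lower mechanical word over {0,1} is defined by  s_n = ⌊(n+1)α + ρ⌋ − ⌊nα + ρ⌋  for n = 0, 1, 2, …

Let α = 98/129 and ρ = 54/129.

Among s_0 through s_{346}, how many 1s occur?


#1s = Σ_{n=0}^{346} s_n = Σ_{n=0}^{346} (⌊(n+1)α+ρ⌋ − ⌊nα+ρ⌋)
the sum telescopes: every ⌊nα+ρ⌋ with 0 < n < 347 appears once with + and once with −, leaving ⌊347α+ρ⌋ − ⌊0·α+ρ⌋
347α + ρ = (347·98 + 54) / 129 = 34060/129
ρ = 54/129
⌊34060/129⌋ = 264,  ⌊54/129⌋ = 0
#1s = 264 − 0 = 264

264


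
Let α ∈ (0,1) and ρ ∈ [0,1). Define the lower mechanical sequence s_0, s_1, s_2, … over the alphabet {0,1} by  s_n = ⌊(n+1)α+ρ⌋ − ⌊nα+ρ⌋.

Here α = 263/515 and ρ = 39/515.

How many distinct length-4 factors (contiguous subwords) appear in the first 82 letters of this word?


t_n = ⌊(n·263+39)/515⌋ for n = 0 … 82:
  n=0…9: ⌊39/515⌋=0 ⌊302/515⌋=0 ⌊565/515⌋=1 ⌊828/515⌋=1 ⌊1091/515⌋=2 ⌊1354/515⌋=2 ⌊1617/515⌋=3 ⌊1880/515⌋=3 ⌊2143/515⌋=4 ⌊2406/515⌋=4
  n=10…19: ⌊2669/515⌋=5 ⌊2932/515⌋=5 ⌊3195/515⌋=6 ⌊3458/515⌋=6 ⌊3721/515⌋=7 ⌊3984/515⌋=7 ⌊4247/515⌋=8 ⌊4510/515⌋=8 ⌊4773/515⌋=9 ⌊5036/515⌋=9
  n=20…29: ⌊5299/515⌋=10 ⌊5562/515⌋=10 ⌊5825/515⌋=11 ⌊6088/515⌋=11 ⌊6351/515⌋=12 ⌊6614/515⌋=12 ⌊6877/515⌋=13 ⌊7140/515⌋=13 ⌊7403/515⌋=14 ⌊7666/515⌋=14
  n=30…39: ⌊7929/515⌋=15 ⌊8192/515⌋=15 ⌊8455/515⌋=16 ⌊8718/515⌋=16 ⌊8981/515⌋=17 ⌊9244/515⌋=17 ⌊9507/515⌋=18 ⌊9770/515⌋=18 ⌊10033/515⌋=19 ⌊10296/515⌋=19
  n=40…49: ⌊10559/515⌋=20 ⌊10822/515⌋=21 ⌊11085/515⌋=21 ⌊11348/515⌋=22 ⌊11611/515⌋=22 ⌊11874/515⌋=23 ⌊12137/515⌋=23 ⌊12400/515⌋=24 ⌊12663/515⌋=24 ⌊12926/515⌋=25
  n=50…59: ⌊13189/515⌋=25 ⌊13452/515⌋=26 ⌊13715/515⌋=26 ⌊13978/515⌋=27 ⌊14241/515⌋=27 ⌊14504/515⌋=28 ⌊14767/515⌋=28 ⌊15030/515⌋=29 ⌊15293/515⌋=29 ⌊15556/515⌋=30
  n=60…69: ⌊15819/515⌋=30 ⌊16082/515⌋=31 ⌊16345/515⌋=31 ⌊16608/515⌋=32 ⌊16871/515⌋=32 ⌊17134/515⌋=33 ⌊17397/515⌋=33 ⌊17660/515⌋=34 ⌊17923/515⌋=34 ⌊18186/515⌋=35
  n=70…79: ⌊18449/515⌋=35 ⌊18712/515⌋=36 ⌊18975/515⌋=36 ⌊19238/515⌋=37 ⌊19501/515⌋=37 ⌊19764/515⌋=38 ⌊20027/515⌋=38 ⌊20290/515⌋=39 ⌊20553/515⌋=39 ⌊20816/515⌋=40
  n=80…82: ⌊21079/515⌋=40 ⌊21342/515⌋=41 ⌊21605/515⌋=41
s_n = t_(n+1) − t_n for n = 0 … 81 gives
prefix = 0101010101010101010101010101010101010101101010101010101010101010101010101010101010
slide a length-4 window over [0..3] … [78..81] (79 windows); first occurrence of each distinct factor:
  [  0..  3] 0101
  [  1..  4] 1010
  [ 37.. 40] 1011
  [ 38.. 41] 0110
  [ 39.. 42] 1101
  (the other 74 windows repeat one of these)
distinct factors: {0101, 0110, 1010, 1011, 1101}
count = 5  (Sturmian bound for length 4 is 5)

5


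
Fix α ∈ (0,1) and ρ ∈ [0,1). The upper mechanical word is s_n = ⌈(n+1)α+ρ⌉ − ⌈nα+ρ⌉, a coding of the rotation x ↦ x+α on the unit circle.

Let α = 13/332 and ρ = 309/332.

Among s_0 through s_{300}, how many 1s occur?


#1s = Σ_{n=0}^{300} s_n = Σ_{n=0}^{300} (⌈(n+1)α+ρ⌉ − ⌈nα+ρ⌉)
the sum telescopes: every ⌈nα+ρ⌉ with 0 < n < 301 appears once with + and once with −, leaving ⌈301α+ρ⌉ − ⌈0·α+ρ⌉
301α + ρ = (301·13 + 309) / 332 = 4222/332
ρ = 309/332
⌈4222/332⌉ = 13,  ⌈309/332⌉ = 1
#1s = 13 − 1 = 12

12


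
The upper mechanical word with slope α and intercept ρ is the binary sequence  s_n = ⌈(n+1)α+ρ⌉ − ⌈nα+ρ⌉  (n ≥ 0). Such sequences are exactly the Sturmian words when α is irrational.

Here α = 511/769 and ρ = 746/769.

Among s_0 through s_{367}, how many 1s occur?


245

#1s = Σ_{n=0}^{367} s_n = Σ_{n=0}^{367} (⌈(n+1)α+ρ⌉ − ⌈nα+ρ⌉)
the sum telescopes: every ⌈nα+ρ⌉ with 0 < n < 368 appears once with + and once with −, leaving ⌈368α+ρ⌉ − ⌈0·α+ρ⌉
368α + ρ = (368·511 + 746) / 769 = 188794/769
ρ = 746/769
⌈188794/769⌉ = 246,  ⌈746/769⌉ = 1
#1s = 246 − 1 = 245


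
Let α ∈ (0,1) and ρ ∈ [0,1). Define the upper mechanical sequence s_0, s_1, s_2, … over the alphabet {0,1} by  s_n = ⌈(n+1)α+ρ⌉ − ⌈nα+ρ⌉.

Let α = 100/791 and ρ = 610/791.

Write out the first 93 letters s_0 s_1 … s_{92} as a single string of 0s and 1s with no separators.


010000000100000001000000010000000100000001000000010000000100000001000000010000001000000010000

n=0: ⌈(1·100+610)/791⌉ − ⌈(0·100+610)/791⌉ = ⌈710/791⌉ − ⌈610/791⌉ = 1 − 1 = 0
n=1: ⌈(2·100+610)/791⌉ − ⌈(1·100+610)/791⌉ = ⌈810/791⌉ − ⌈710/791⌉ = 2 − 1 = 1
n=2: ⌈(3·100+610)/791⌉ − ⌈(2·100+610)/791⌉ = ⌈910/791⌉ − ⌈810/791⌉ = 2 − 2 = 0
n=3: ⌈(4·100+610)/791⌉ − ⌈(3·100+610)/791⌉ = ⌈1010/791⌉ − ⌈910/791⌉ = 2 − 2 = 0
n=4: ⌈(5·100+610)/791⌉ − ⌈(4·100+610)/791⌉ = ⌈1110/791⌉ − ⌈1010/791⌉ = 2 − 2 = 0
n=5: ⌈(6·100+610)/791⌉ − ⌈(5·100+610)/791⌉ = ⌈1210/791⌉ − ⌈1110/791⌉ = 2 − 2 = 0
n=6: ⌈(7·100+610)/791⌉ − ⌈(6·100+610)/791⌉ = ⌈1310/791⌉ − ⌈1210/791⌉ = 2 − 2 = 0
n=7: ⌈(8·100+610)/791⌉ − ⌈(7·100+610)/791⌉ = ⌈1410/791⌉ − ⌈1310/791⌉ = 2 − 2 = 0
n=8: ⌈(9·100+610)/791⌉ − ⌈(8·100+610)/791⌉ = ⌈1510/791⌉ − ⌈1410/791⌉ = 2 − 2 = 0
n=9: ⌈(10·100+610)/791⌉ − ⌈(9·100+610)/791⌉ = ⌈1610/791⌉ − ⌈1510/791⌉ = 3 − 2 = 1
n=10: ⌈(11·100+610)/791⌉ − ⌈(10·100+610)/791⌉ = ⌈1710/791⌉ − ⌈1610/791⌉ = 3 − 3 = 0
n=11: ⌈(12·100+610)/791⌉ − ⌈(11·100+610)/791⌉ = ⌈1810/791⌉ − ⌈1710/791⌉ = 3 − 3 = 0
n=12: ⌈(13·100+610)/791⌉ − ⌈(12·100+610)/791⌉ = ⌈1910/791⌉ − ⌈1810/791⌉ = 3 − 3 = 0
n=13: ⌈(14·100+610)/791⌉ − ⌈(13·100+610)/791⌉ = ⌈2010/791⌉ − ⌈1910/791⌉ = 3 − 3 = 0
n=14: ⌈(15·100+610)/791⌉ − ⌈(14·100+610)/791⌉ = ⌈2110/791⌉ − ⌈2010/791⌉ = 3 − 3 = 0
n=15: ⌈(16·100+610)/791⌉ − ⌈(15·100+610)/791⌉ = ⌈2210/791⌉ − ⌈2110/791⌉ = 3 − 3 = 0
n=16: ⌈(17·100+610)/791⌉ − ⌈(16·100+610)/791⌉ = ⌈2310/791⌉ − ⌈2210/791⌉ = 3 − 3 = 0
n=17: ⌈(18·100+610)/791⌉ − ⌈(17·100+610)/791⌉ = ⌈2410/791⌉ − ⌈2310/791⌉ = 4 − 3 = 1
n=18: ⌈(19·100+610)/791⌉ − ⌈(18·100+610)/791⌉ = ⌈2510/791⌉ − ⌈2410/791⌉ = 4 − 4 = 0
n=19: ⌈(20·100+610)/791⌉ − ⌈(19·100+610)/791⌉ = ⌈2610/791⌉ − ⌈2510/791⌉ = 4 − 4 = 0
n=20: ⌈(21·100+610)/791⌉ − ⌈(20·100+610)/791⌉ = ⌈2710/791⌉ − ⌈2610/791⌉ = 4 − 4 = 0
n=21: ⌈(22·100+610)/791⌉ − ⌈(21·100+610)/791⌉ = ⌈2810/791⌉ − ⌈2710/791⌉ = 4 − 4 = 0
n=22: ⌈(23·100+610)/791⌉ − ⌈(22·100+610)/791⌉ = ⌈2910/791⌉ − ⌈2810/791⌉ = 4 − 4 = 0
n=23: ⌈(24·100+610)/791⌉ − ⌈(23·100+610)/791⌉ = ⌈3010/791⌉ − ⌈2910/791⌉ = 4 − 4 = 0
n=24: ⌈(25·100+610)/791⌉ − ⌈(24·100+610)/791⌉ = ⌈3110/791⌉ − ⌈3010/791⌉ = 4 − 4 = 0
n=25: ⌈(26·100+610)/791⌉ − ⌈(25·100+610)/791⌉ = ⌈3210/791⌉ − ⌈3110/791⌉ = 5 − 4 = 1
n=26: ⌈(27·100+610)/791⌉ − ⌈(26·100+610)/791⌉ = ⌈3310/791⌉ − ⌈3210/791⌉ = 5 − 5 = 0
n=27: ⌈(28·100+610)/791⌉ − ⌈(27·100+610)/791⌉ = ⌈3410/791⌉ − ⌈3310/791⌉ = 5 − 5 = 0
n=28: ⌈(29·100+610)/791⌉ − ⌈(28·100+610)/791⌉ = ⌈3510/791⌉ − ⌈3410/791⌉ = 5 − 5 = 0
n=29: ⌈(30·100+610)/791⌉ − ⌈(29·100+610)/791⌉ = ⌈3610/791⌉ − ⌈3510/791⌉ = 5 − 5 = 0
n=30: ⌈(31·100+610)/791⌉ − ⌈(30·100+610)/791⌉ = ⌈3710/791⌉ − ⌈3610/791⌉ = 5 − 5 = 0
n=31: ⌈(32·100+610)/791⌉ − ⌈(31·100+610)/791⌉ = ⌈3810/791⌉ − ⌈3710/791⌉ = 5 − 5 = 0
n=32: ⌈(33·100+610)/791⌉ − ⌈(32·100+610)/791⌉ = ⌈3910/791⌉ − ⌈3810/791⌉ = 5 − 5 = 0
n=33: ⌈(34·100+610)/791⌉ − ⌈(33·100+610)/791⌉ = ⌈4010/791⌉ − ⌈3910/791⌉ = 6 − 5 = 1
n=34: ⌈(35·100+610)/791⌉ − ⌈(34·100+610)/791⌉ = ⌈4110/791⌉ − ⌈4010/791⌉ = 6 − 6 = 0
n=35: ⌈(36·100+610)/791⌉ − ⌈(35·100+610)/791⌉ = ⌈4210/791⌉ − ⌈4110/791⌉ = 6 − 6 = 0
n=36: ⌈(37·100+610)/791⌉ − ⌈(36·100+610)/791⌉ = ⌈4310/791⌉ − ⌈4210/791⌉ = 6 − 6 = 0
n=37: ⌈(38·100+610)/791⌉ − ⌈(37·100+610)/791⌉ = ⌈4410/791⌉ − ⌈4310/791⌉ = 6 − 6 = 0
n=38: ⌈(39·100+610)/791⌉ − ⌈(38·100+610)/791⌉ = ⌈4510/791⌉ − ⌈4410/791⌉ = 6 − 6 = 0
n=39: ⌈(40·100+610)/791⌉ − ⌈(39·100+610)/791⌉ = ⌈4610/791⌉ − ⌈4510/791⌉ = 6 − 6 = 0
n=40: ⌈(41·100+610)/791⌉ − ⌈(40·100+610)/791⌉ = ⌈4710/791⌉ − ⌈4610/791⌉ = 6 − 6 = 0
n=41: ⌈(42·100+610)/791⌉ − ⌈(41·100+610)/791⌉ = ⌈4810/791⌉ − ⌈4710/791⌉ = 7 − 6 = 1
n=42: ⌈(43·100+610)/791⌉ − ⌈(42·100+610)/791⌉ = ⌈4910/791⌉ − ⌈4810/791⌉ = 7 − 7 = 0
n=43: ⌈(44·100+610)/791⌉ − ⌈(43·100+610)/791⌉ = ⌈5010/791⌉ − ⌈4910/791⌉ = 7 − 7 = 0
n=44: ⌈(45·100+610)/791⌉ − ⌈(44·100+610)/791⌉ = ⌈5110/791⌉ − ⌈5010/791⌉ = 7 − 7 = 0
n=45: ⌈(46·100+610)/791⌉ − ⌈(45·100+610)/791⌉ = ⌈5210/791⌉ − ⌈5110/791⌉ = 7 − 7 = 0
n=46: ⌈(47·100+610)/791⌉ − ⌈(46·100+610)/791⌉ = ⌈5310/791⌉ − ⌈5210/791⌉ = 7 − 7 = 0
n=47: ⌈(48·100+610)/791⌉ − ⌈(47·100+610)/791⌉ = ⌈5410/791⌉ − ⌈5310/791⌉ = 7 − 7 = 0
n=48: ⌈(49·100+610)/791⌉ − ⌈(48·100+610)/791⌉ = ⌈5510/791⌉ − ⌈5410/791⌉ = 7 − 7 = 0
n=49: ⌈(50·100+610)/791⌉ − ⌈(49·100+610)/791⌉ = ⌈5610/791⌉ − ⌈5510/791⌉ = 8 − 7 = 1
n=50: ⌈(51·100+610)/791⌉ − ⌈(50·100+610)/791⌉ = ⌈5710/791⌉ − ⌈5610/791⌉ = 8 − 8 = 0
n=51: ⌈(52·100+610)/791⌉ − ⌈(51·100+610)/791⌉ = ⌈5810/791⌉ − ⌈5710/791⌉ = 8 − 8 = 0
n=52: ⌈(53·100+610)/791⌉ − ⌈(52·100+610)/791⌉ = ⌈5910/791⌉ − ⌈5810/791⌉ = 8 − 8 = 0
n=53: ⌈(54·100+610)/791⌉ − ⌈(53·100+610)/791⌉ = ⌈6010/791⌉ − ⌈5910/791⌉ = 8 − 8 = 0
n=54: ⌈(55·100+610)/791⌉ − ⌈(54·100+610)/791⌉ = ⌈6110/791⌉ − ⌈6010/791⌉ = 8 − 8 = 0
n=55: ⌈(56·100+610)/791⌉ − ⌈(55·100+610)/791⌉ = ⌈6210/791⌉ − ⌈6110/791⌉ = 8 − 8 = 0
n=56: ⌈(57·100+610)/791⌉ − ⌈(56·100+610)/791⌉ = ⌈6310/791⌉ − ⌈6210/791⌉ = 8 − 8 = 0
n=57: ⌈(58·100+610)/791⌉ − ⌈(57·100+610)/791⌉ = ⌈6410/791⌉ − ⌈6310/791⌉ = 9 − 8 = 1
n=58: ⌈(59·100+610)/791⌉ − ⌈(58·100+610)/791⌉ = ⌈6510/791⌉ − ⌈6410/791⌉ = 9 − 9 = 0
n=59: ⌈(60·100+610)/791⌉ − ⌈(59·100+610)/791⌉ = ⌈6610/791⌉ − ⌈6510/791⌉ = 9 − 9 = 0
n=60: ⌈(61·100+610)/791⌉ − ⌈(60·100+610)/791⌉ = ⌈6710/791⌉ − ⌈6610/791⌉ = 9 − 9 = 0
n=61: ⌈(62·100+610)/791⌉ − ⌈(61·100+610)/791⌉ = ⌈6810/791⌉ − ⌈6710/791⌉ = 9 − 9 = 0
n=62: ⌈(63·100+610)/791⌉ − ⌈(62·100+610)/791⌉ = ⌈6910/791⌉ − ⌈6810/791⌉ = 9 − 9 = 0
n=63: ⌈(64·100+610)/791⌉ − ⌈(63·100+610)/791⌉ = ⌈7010/791⌉ − ⌈6910/791⌉ = 9 − 9 = 0
n=64: ⌈(65·100+610)/791⌉ − ⌈(64·100+610)/791⌉ = ⌈7110/791⌉ − ⌈7010/791⌉ = 9 − 9 = 0
n=65: ⌈(66·100+610)/791⌉ − ⌈(65·100+610)/791⌉ = ⌈7210/791⌉ − ⌈7110/791⌉ = 10 − 9 = 1
n=66: ⌈(67·100+610)/791⌉ − ⌈(66·100+610)/791⌉ = ⌈7310/791⌉ − ⌈7210/791⌉ = 10 − 10 = 0
n=67: ⌈(68·100+610)/791⌉ − ⌈(67·100+610)/791⌉ = ⌈7410/791⌉ − ⌈7310/791⌉ = 10 − 10 = 0
n=68: ⌈(69·100+610)/791⌉ − ⌈(68·100+610)/791⌉ = ⌈7510/791⌉ − ⌈7410/791⌉ = 10 − 10 = 0
n=69: ⌈(70·100+610)/791⌉ − ⌈(69·100+610)/791⌉ = ⌈7610/791⌉ − ⌈7510/791⌉ = 10 − 10 = 0
n=70: ⌈(71·100+610)/791⌉ − ⌈(70·100+610)/791⌉ = ⌈7710/791⌉ − ⌈7610/791⌉ = 10 − 10 = 0
n=71: ⌈(72·100+610)/791⌉ − ⌈(71·100+610)/791⌉ = ⌈7810/791⌉ − ⌈7710/791⌉ = 10 − 10 = 0
n=72: ⌈(73·100+610)/791⌉ − ⌈(72·100+610)/791⌉ = ⌈7910/791⌉ − ⌈7810/791⌉ = 10 − 10 = 0
n=73: ⌈(74·100+610)/791⌉ − ⌈(73·100+610)/791⌉ = ⌈8010/791⌉ − ⌈7910/791⌉ = 11 − 10 = 1
n=74: ⌈(75·100+610)/791⌉ − ⌈(74·100+610)/791⌉ = ⌈8110/791⌉ − ⌈8010/791⌉ = 11 − 11 = 0
n=75: ⌈(76·100+610)/791⌉ − ⌈(75·100+610)/791⌉ = ⌈8210/791⌉ − ⌈8110/791⌉ = 11 − 11 = 0
n=76: ⌈(77·100+610)/791⌉ − ⌈(76·100+610)/791⌉ = ⌈8310/791⌉ − ⌈8210/791⌉ = 11 − 11 = 0
n=77: ⌈(78·100+610)/791⌉ − ⌈(77·100+610)/791⌉ = ⌈8410/791⌉ − ⌈8310/791⌉ = 11 − 11 = 0
n=78: ⌈(79·100+610)/791⌉ − ⌈(78·100+610)/791⌉ = ⌈8510/791⌉ − ⌈8410/791⌉ = 11 − 11 = 0
n=79: ⌈(80·100+610)/791⌉ − ⌈(79·100+610)/791⌉ = ⌈8610/791⌉ − ⌈8510/791⌉ = 11 − 11 = 0
n=80: ⌈(81·100+610)/791⌉ − ⌈(80·100+610)/791⌉ = ⌈8710/791⌉ − ⌈8610/791⌉ = 12 − 11 = 1
n=81: ⌈(82·100+610)/791⌉ − ⌈(81·100+610)/791⌉ = ⌈8810/791⌉ − ⌈8710/791⌉ = 12 − 12 = 0
n=82: ⌈(83·100+610)/791⌉ − ⌈(82·100+610)/791⌉ = ⌈8910/791⌉ − ⌈8810/791⌉ = 12 − 12 = 0
n=83: ⌈(84·100+610)/791⌉ − ⌈(83·100+610)/791⌉ = ⌈9010/791⌉ − ⌈8910/791⌉ = 12 − 12 = 0
n=84: ⌈(85·100+610)/791⌉ − ⌈(84·100+610)/791⌉ = ⌈9110/791⌉ − ⌈9010/791⌉ = 12 − 12 = 0
n=85: ⌈(86·100+610)/791⌉ − ⌈(85·100+610)/791⌉ = ⌈9210/791⌉ − ⌈9110/791⌉ = 12 − 12 = 0
n=86: ⌈(87·100+610)/791⌉ − ⌈(86·100+610)/791⌉ = ⌈9310/791⌉ − ⌈9210/791⌉ = 12 − 12 = 0
n=87: ⌈(88·100+610)/791⌉ − ⌈(87·100+610)/791⌉ = ⌈9410/791⌉ − ⌈9310/791⌉ = 12 − 12 = 0
n=88: ⌈(89·100+610)/791⌉ − ⌈(88·100+610)/791⌉ = ⌈9510/791⌉ − ⌈9410/791⌉ = 13 − 12 = 1
n=89: ⌈(90·100+610)/791⌉ − ⌈(89·100+610)/791⌉ = ⌈9610/791⌉ − ⌈9510/791⌉ = 13 − 13 = 0
n=90: ⌈(91·100+610)/791⌉ − ⌈(90·100+610)/791⌉ = ⌈9710/791⌉ − ⌈9610/791⌉ = 13 − 13 = 0
n=91: ⌈(92·100+610)/791⌉ − ⌈(91·100+610)/791⌉ = ⌈9810/791⌉ − ⌈9710/791⌉ = 13 − 13 = 0
n=92: ⌈(93·100+610)/791⌉ − ⌈(92·100+610)/791⌉ = ⌈9910/791⌉ − ⌈9810/791⌉ = 13 − 13 = 0
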